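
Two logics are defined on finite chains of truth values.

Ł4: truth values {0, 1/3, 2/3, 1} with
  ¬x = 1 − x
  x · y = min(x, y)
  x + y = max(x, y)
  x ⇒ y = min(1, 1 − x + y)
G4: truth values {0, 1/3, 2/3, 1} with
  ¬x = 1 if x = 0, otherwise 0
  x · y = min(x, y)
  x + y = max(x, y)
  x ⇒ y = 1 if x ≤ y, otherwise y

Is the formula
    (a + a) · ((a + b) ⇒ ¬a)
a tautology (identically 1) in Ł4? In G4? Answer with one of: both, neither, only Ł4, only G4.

neither

In Ł4: at a = 0, b = 0 the value is 0 — not a tautology.
In G4: at a = 0, b = 0 the value is 0 — not a tautology.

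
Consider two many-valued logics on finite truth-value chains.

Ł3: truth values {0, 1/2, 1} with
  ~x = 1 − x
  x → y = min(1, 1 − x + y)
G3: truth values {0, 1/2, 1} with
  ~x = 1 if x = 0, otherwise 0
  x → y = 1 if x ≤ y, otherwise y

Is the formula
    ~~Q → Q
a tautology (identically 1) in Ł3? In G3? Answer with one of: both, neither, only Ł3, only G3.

In Ł3: every assignment gives 1 — tautology.
In G3: at Q = 1/2 the value is 1/2 — not a tautology.

only Ł3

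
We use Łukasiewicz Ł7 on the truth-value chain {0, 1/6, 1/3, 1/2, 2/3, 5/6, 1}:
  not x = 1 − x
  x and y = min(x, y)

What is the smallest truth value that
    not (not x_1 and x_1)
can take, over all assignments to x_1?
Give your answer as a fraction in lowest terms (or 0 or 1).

1/2

Take x_1 = 1/2:
not x_1 = not 1/2 = 1/2
not x_1 and x_1 = 1/2 and 1/2 = 1/2
not (not x_1 and x_1) = not 1/2 = 1/2
No assignment yields a value below 1/2, so this is the minimum.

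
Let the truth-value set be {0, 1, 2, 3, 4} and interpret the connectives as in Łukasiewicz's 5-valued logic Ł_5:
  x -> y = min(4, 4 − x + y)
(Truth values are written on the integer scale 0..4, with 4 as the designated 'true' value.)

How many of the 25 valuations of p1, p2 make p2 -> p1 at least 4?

value 4: 15 assignments (counts)
value 3: 4 assignments
value 2: 3 assignments
value 1: 2 assignments
value 0: 1 assignment
So 15 of the 25 assignments meet the threshold.

15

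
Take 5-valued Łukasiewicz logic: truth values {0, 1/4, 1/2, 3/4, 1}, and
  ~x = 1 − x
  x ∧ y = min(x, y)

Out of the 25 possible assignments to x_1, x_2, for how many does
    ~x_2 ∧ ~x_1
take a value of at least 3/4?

4

value 1: 1 assignment (counts)
value 3/4: 3 assignments (counts)
value 1/2: 5 assignments
value 1/4: 7 assignments
value 0: 9 assignments
So 4 of the 25 assignments meet the threshold.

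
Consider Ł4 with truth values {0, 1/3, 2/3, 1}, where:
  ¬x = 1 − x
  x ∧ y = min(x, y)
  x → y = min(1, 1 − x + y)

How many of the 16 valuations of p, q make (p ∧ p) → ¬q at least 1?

p = 0, q = 0 ↦ 1  ≥
p = 0, q = 1/3 ↦ 1  ≥
p = 0, q = 2/3 ↦ 1  ≥
p = 0, q = 1 ↦ 1  ≥
p = 1/3, q = 0 ↦ 1  ≥
p = 1/3, q = 1/3 ↦ 1  ≥
p = 1/3, q = 2/3 ↦ 1  ≥
p = 1/3, q = 1 ↦ 2/3  <
p = 2/3, q = 0 ↦ 1  ≥
p = 2/3, q = 1/3 ↦ 1  ≥
p = 2/3, q = 2/3 ↦ 2/3  <
p = 2/3, q = 1 ↦ 1/3  <
p = 1, q = 0 ↦ 1  ≥
p = 1, q = 1/3 ↦ 2/3  <
p = 1, q = 2/3 ↦ 1/3  <
p = 1, q = 1 ↦ 0  <
So 10 of the 16 assignments meet the threshold.

10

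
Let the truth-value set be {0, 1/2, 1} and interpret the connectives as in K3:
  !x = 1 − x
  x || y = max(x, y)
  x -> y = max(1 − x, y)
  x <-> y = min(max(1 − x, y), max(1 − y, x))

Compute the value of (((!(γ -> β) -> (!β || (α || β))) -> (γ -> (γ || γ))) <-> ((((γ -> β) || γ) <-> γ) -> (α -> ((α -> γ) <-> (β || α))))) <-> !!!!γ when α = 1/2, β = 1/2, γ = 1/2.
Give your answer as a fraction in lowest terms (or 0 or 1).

1/2

γ -> β = 1/2 -> 1/2 = 1/2
!(γ -> β) = !1/2 = 1/2
!β = !1/2 = 1/2
α || β = 1/2 || 1/2 = 1/2
!β || (α || β) = 1/2 || 1/2 = 1/2
!(γ -> β) -> (!β || (α || β)) = 1/2 -> 1/2 = 1/2
γ || γ = 1/2 || 1/2 = 1/2
γ -> (γ || γ) = 1/2 -> 1/2 = 1/2
(!(γ -> β) -> (!β || (α || β))) -> (γ -> (γ || γ)) = 1/2 -> 1/2 = 1/2
γ -> β = 1/2 -> 1/2 = 1/2
(γ -> β) || γ = 1/2 || 1/2 = 1/2
((γ -> β) || γ) <-> γ = 1/2 <-> 1/2 = 1/2
α -> γ = 1/2 -> 1/2 = 1/2
β || α = 1/2 || 1/2 = 1/2
(α -> γ) <-> (β || α) = 1/2 <-> 1/2 = 1/2
α -> ((α -> γ) <-> (β || α)) = 1/2 -> 1/2 = 1/2
(((γ -> β) || γ) <-> γ) -> (α -> ((α -> γ) <-> (β || α))) = 1/2 -> 1/2 = 1/2
((!(γ -> β) -> (!β || (α || β))) -> (γ -> (γ || γ))) <-> ((((γ -> β) || γ) <-> γ) -> (α -> ((α -> γ) <-> (β || α)))) = 1/2 <-> 1/2 = 1/2
!γ = !1/2 = 1/2
!!γ = !1/2 = 1/2
!!!γ = !1/2 = 1/2
!!!!γ = !1/2 = 1/2
(((!(γ -> β) -> (!β || (α || β))) -> (γ -> (γ || γ))) <-> ((((γ -> β) || γ) <-> γ) -> (α -> ((α -> γ) <-> (β || α))))) <-> !!!!γ = 1/2 <-> 1/2 = 1/2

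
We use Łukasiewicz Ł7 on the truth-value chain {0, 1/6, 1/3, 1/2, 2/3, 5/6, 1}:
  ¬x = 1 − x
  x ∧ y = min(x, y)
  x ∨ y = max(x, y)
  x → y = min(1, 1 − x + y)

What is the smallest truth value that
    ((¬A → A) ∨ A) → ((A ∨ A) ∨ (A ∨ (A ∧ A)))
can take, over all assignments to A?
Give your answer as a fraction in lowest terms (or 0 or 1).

Take A = 1/2:
¬A = ¬1/2 = 1/2
¬A → A = 1/2 → 1/2 = 1
(¬A → A) ∨ A = 1 ∨ 1/2 = 1
A ∨ A = 1/2 ∨ 1/2 = 1/2
A ∧ A = 1/2 ∧ 1/2 = 1/2
A ∨ (A ∧ A) = 1/2 ∨ 1/2 = 1/2
(A ∨ A) ∨ (A ∨ (A ∧ A)) = 1/2 ∨ 1/2 = 1/2
((¬A → A) ∨ A) → ((A ∨ A) ∨ (A ∨ (A ∧ A))) = 1 → 1/2 = 1/2
No assignment yields a value below 1/2, so this is the minimum.

1/2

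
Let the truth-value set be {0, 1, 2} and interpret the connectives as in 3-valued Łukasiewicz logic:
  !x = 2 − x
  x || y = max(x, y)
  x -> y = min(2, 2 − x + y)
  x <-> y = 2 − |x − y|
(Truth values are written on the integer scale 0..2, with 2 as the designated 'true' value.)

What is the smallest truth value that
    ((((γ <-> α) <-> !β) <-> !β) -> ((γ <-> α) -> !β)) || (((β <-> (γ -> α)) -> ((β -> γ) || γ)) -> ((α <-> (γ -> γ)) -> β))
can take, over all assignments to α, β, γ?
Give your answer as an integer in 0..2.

Take α = 2, β = 1, γ = 2:
γ <-> α = 2 <-> 2 = 2
!β = !1 = 1
(γ <-> α) <-> !β = 2 <-> 1 = 1
!β = !1 = 1
((γ <-> α) <-> !β) <-> !β = 1 <-> 1 = 2
γ <-> α = 2 <-> 2 = 2
!β = !1 = 1
(γ <-> α) -> !β = 2 -> 1 = 1
(((γ <-> α) <-> !β) <-> !β) -> ((γ <-> α) -> !β) = 2 -> 1 = 1
γ -> α = 2 -> 2 = 2
β <-> (γ -> α) = 1 <-> 2 = 1
β -> γ = 1 -> 2 = 2
(β -> γ) || γ = 2 || 2 = 2
(β <-> (γ -> α)) -> ((β -> γ) || γ) = 1 -> 2 = 2
γ -> γ = 2 -> 2 = 2
α <-> (γ -> γ) = 2 <-> 2 = 2
(α <-> (γ -> γ)) -> β = 2 -> 1 = 1
((β <-> (γ -> α)) -> ((β -> γ) || γ)) -> ((α <-> (γ -> γ)) -> β) = 2 -> 1 = 1
((((γ <-> α) <-> !β) <-> !β) -> ((γ <-> α) -> !β)) || (((β <-> (γ -> α)) -> ((β -> γ) || γ)) -> ((α <-> (γ -> γ)) -> β)) = 1 || 1 = 1
No assignment yields a value below 1, so this is the minimum.

1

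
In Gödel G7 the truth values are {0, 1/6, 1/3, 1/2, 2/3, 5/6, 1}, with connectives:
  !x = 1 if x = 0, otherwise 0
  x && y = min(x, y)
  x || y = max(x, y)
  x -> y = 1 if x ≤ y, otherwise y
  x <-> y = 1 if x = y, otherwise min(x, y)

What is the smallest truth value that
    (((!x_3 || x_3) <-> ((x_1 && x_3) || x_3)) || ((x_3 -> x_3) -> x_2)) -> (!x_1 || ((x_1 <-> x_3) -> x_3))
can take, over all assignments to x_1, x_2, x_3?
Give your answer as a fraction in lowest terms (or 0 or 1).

1/6

Take x_1 = 1/6, x_2 = 0, x_3 = 1/6:
!x_3 = !1/6 = 0
!x_3 || x_3 = 0 || 1/6 = 1/6
x_1 && x_3 = 1/6 && 1/6 = 1/6
(x_1 && x_3) || x_3 = 1/6 || 1/6 = 1/6
(!x_3 || x_3) <-> ((x_1 && x_3) || x_3) = 1/6 <-> 1/6 = 1
x_3 -> x_3 = 1/6 -> 1/6 = 1
(x_3 -> x_3) -> x_2 = 1 -> 0 = 0
((!x_3 || x_3) <-> ((x_1 && x_3) || x_3)) || ((x_3 -> x_3) -> x_2) = 1 || 0 = 1
!x_1 = !1/6 = 0
x_1 <-> x_3 = 1/6 <-> 1/6 = 1
(x_1 <-> x_3) -> x_3 = 1 -> 1/6 = 1/6
!x_1 || ((x_1 <-> x_3) -> x_3) = 0 || 1/6 = 1/6
(((!x_3 || x_3) <-> ((x_1 && x_3) || x_3)) || ((x_3 -> x_3) -> x_2)) -> (!x_1 || ((x_1 <-> x_3) -> x_3)) = 1 -> 1/6 = 1/6
No assignment yields a value below 1/6, so this is the minimum.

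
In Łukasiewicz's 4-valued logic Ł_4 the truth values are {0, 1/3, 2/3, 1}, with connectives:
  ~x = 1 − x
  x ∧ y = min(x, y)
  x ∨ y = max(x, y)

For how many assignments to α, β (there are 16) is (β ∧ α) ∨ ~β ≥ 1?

5

α = 0, β = 0 ↦ 1  ≥
α = 0, β = 1/3 ↦ 2/3  <
α = 0, β = 2/3 ↦ 1/3  <
α = 0, β = 1 ↦ 0  <
α = 1/3, β = 0 ↦ 1  ≥
α = 1/3, β = 1/3 ↦ 2/3  <
α = 1/3, β = 2/3 ↦ 1/3  <
α = 1/3, β = 1 ↦ 1/3  <
α = 2/3, β = 0 ↦ 1  ≥
α = 2/3, β = 1/3 ↦ 2/3  <
α = 2/3, β = 2/3 ↦ 2/3  <
α = 2/3, β = 1 ↦ 2/3  <
α = 1, β = 0 ↦ 1  ≥
α = 1, β = 1/3 ↦ 2/3  <
α = 1, β = 2/3 ↦ 2/3  <
α = 1, β = 1 ↦ 1  ≥
So 5 of the 16 assignments meet the threshold.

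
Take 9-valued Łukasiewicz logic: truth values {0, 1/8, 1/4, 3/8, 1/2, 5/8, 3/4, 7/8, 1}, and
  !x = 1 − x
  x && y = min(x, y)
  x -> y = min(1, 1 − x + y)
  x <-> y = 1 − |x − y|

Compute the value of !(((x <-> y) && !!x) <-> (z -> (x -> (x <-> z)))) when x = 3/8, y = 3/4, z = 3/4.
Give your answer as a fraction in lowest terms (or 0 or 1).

x <-> y = 3/8 <-> 3/4 = 5/8
!x = !3/8 = 5/8
!!x = !5/8 = 3/8
(x <-> y) && !!x = 5/8 && 3/8 = 3/8
x <-> z = 3/8 <-> 3/4 = 5/8
x -> (x <-> z) = 3/8 -> 5/8 = 1
z -> (x -> (x <-> z)) = 3/4 -> 1 = 1
((x <-> y) && !!x) <-> (z -> (x -> (x <-> z))) = 3/8 <-> 1 = 3/8
!(((x <-> y) && !!x) <-> (z -> (x -> (x <-> z)))) = !3/8 = 5/8

5/8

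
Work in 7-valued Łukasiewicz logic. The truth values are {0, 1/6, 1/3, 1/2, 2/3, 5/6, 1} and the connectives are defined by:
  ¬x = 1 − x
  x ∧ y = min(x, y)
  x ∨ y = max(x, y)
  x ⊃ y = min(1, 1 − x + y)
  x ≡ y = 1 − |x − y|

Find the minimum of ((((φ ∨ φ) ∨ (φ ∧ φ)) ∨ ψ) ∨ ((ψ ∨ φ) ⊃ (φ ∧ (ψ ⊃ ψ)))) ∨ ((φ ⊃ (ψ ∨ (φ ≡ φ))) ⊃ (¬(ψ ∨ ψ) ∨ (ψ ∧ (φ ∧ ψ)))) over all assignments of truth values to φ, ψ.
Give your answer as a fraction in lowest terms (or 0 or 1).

1/2

Take φ = 0, ψ = 1/2:
φ ∨ φ = 0 ∨ 0 = 0
φ ∧ φ = 0 ∧ 0 = 0
(φ ∨ φ) ∨ (φ ∧ φ) = 0 ∨ 0 = 0
((φ ∨ φ) ∨ (φ ∧ φ)) ∨ ψ = 0 ∨ 1/2 = 1/2
ψ ∨ φ = 1/2 ∨ 0 = 1/2
ψ ⊃ ψ = 1/2 ⊃ 1/2 = 1
φ ∧ (ψ ⊃ ψ) = 0 ∧ 1 = 0
(ψ ∨ φ) ⊃ (φ ∧ (ψ ⊃ ψ)) = 1/2 ⊃ 0 = 1/2
(((φ ∨ φ) ∨ (φ ∧ φ)) ∨ ψ) ∨ ((ψ ∨ φ) ⊃ (φ ∧ (ψ ⊃ ψ))) = 1/2 ∨ 1/2 = 1/2
φ ≡ φ = 0 ≡ 0 = 1
ψ ∨ (φ ≡ φ) = 1/2 ∨ 1 = 1
φ ⊃ (ψ ∨ (φ ≡ φ)) = 0 ⊃ 1 = 1
ψ ∨ ψ = 1/2 ∨ 1/2 = 1/2
¬(ψ ∨ ψ) = ¬1/2 = 1/2
φ ∧ ψ = 0 ∧ 1/2 = 0
ψ ∧ (φ ∧ ψ) = 1/2 ∧ 0 = 0
¬(ψ ∨ ψ) ∨ (ψ ∧ (φ ∧ ψ)) = 1/2 ∨ 0 = 1/2
(φ ⊃ (ψ ∨ (φ ≡ φ))) ⊃ (¬(ψ ∨ ψ) ∨ (ψ ∧ (φ ∧ ψ))) = 1 ⊃ 1/2 = 1/2
((((φ ∨ φ) ∨ (φ ∧ φ)) ∨ ψ) ∨ ((ψ ∨ φ) ⊃ (φ ∧ (ψ ⊃ ψ)))) ∨ ((φ ⊃ (ψ ∨ (φ ≡ φ))) ⊃ (¬(ψ ∨ ψ) ∨ (ψ ∧ (φ ∧ ψ)))) = 1/2 ∨ 1/2 = 1/2
No assignment yields a value below 1/2, so this is the minimum.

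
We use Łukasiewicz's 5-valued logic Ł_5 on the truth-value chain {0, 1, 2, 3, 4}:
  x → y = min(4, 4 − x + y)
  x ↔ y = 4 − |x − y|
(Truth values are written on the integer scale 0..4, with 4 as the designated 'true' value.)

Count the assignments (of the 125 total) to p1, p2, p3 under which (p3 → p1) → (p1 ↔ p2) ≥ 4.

52

value 4: 52 assignments (counts)
value 3: 32 assignments
value 2: 22 assignments
value 1: 13 assignments
value 0: 6 assignments
So 52 of the 125 assignments meet the threshold.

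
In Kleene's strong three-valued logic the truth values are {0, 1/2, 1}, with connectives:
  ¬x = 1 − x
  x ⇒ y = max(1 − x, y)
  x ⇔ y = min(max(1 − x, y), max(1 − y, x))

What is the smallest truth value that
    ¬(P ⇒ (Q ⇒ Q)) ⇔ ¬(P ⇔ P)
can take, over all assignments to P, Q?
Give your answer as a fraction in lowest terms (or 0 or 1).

1/2

Take P = 1/2, Q = 0:
Q ⇒ Q = 0 ⇒ 0 = 1
P ⇒ (Q ⇒ Q) = 1/2 ⇒ 1 = 1
¬(P ⇒ (Q ⇒ Q)) = ¬1 = 0
P ⇔ P = 1/2 ⇔ 1/2 = 1/2
¬(P ⇔ P) = ¬1/2 = 1/2
¬(P ⇒ (Q ⇒ Q)) ⇔ ¬(P ⇔ P) = 0 ⇔ 1/2 = 1/2
No assignment yields a value below 1/2, so this is the minimum.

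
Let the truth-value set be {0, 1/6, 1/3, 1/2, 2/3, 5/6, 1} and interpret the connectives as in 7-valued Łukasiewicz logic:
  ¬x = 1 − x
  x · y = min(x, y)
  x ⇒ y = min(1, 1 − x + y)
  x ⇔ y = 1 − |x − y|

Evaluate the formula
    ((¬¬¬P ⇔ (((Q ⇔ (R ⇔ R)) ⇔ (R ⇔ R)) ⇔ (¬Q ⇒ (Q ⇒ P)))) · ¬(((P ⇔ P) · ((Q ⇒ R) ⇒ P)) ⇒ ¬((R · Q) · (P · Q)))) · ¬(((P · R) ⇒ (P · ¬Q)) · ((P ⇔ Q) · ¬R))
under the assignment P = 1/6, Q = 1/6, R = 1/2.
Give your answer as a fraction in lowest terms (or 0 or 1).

¬P = ¬1/6 = 5/6
¬¬P = ¬5/6 = 1/6
¬¬¬P = ¬1/6 = 5/6
R ⇔ R = 1/2 ⇔ 1/2 = 1
Q ⇔ (R ⇔ R) = 1/6 ⇔ 1 = 1/6
R ⇔ R = 1/2 ⇔ 1/2 = 1
(Q ⇔ (R ⇔ R)) ⇔ (R ⇔ R) = 1/6 ⇔ 1 = 1/6
¬Q = ¬1/6 = 5/6
Q ⇒ P = 1/6 ⇒ 1/6 = 1
¬Q ⇒ (Q ⇒ P) = 5/6 ⇒ 1 = 1
((Q ⇔ (R ⇔ R)) ⇔ (R ⇔ R)) ⇔ (¬Q ⇒ (Q ⇒ P)) = 1/6 ⇔ 1 = 1/6
¬¬¬P ⇔ (((Q ⇔ (R ⇔ R)) ⇔ (R ⇔ R)) ⇔ (¬Q ⇒ (Q ⇒ P))) = 5/6 ⇔ 1/6 = 1/3
P ⇔ P = 1/6 ⇔ 1/6 = 1
Q ⇒ R = 1/6 ⇒ 1/2 = 1
(Q ⇒ R) ⇒ P = 1 ⇒ 1/6 = 1/6
(P ⇔ P) · ((Q ⇒ R) ⇒ P) = 1 · 1/6 = 1/6
R · Q = 1/2 · 1/6 = 1/6
P · Q = 1/6 · 1/6 = 1/6
(R · Q) · (P · Q) = 1/6 · 1/6 = 1/6
¬((R · Q) · (P · Q)) = ¬1/6 = 5/6
((P ⇔ P) · ((Q ⇒ R) ⇒ P)) ⇒ ¬((R · Q) · (P · Q)) = 1/6 ⇒ 5/6 = 1
¬(((P ⇔ P) · ((Q ⇒ R) ⇒ P)) ⇒ ¬((R · Q) · (P · Q))) = ¬1 = 0
(¬¬¬P ⇔ (((Q ⇔ (R ⇔ R)) ⇔ (R ⇔ R)) ⇔ (¬Q ⇒ (Q ⇒ P)))) · ¬(((P ⇔ P) · ((Q ⇒ R) ⇒ P)) ⇒ ¬((R · Q) · (P · Q))) = 1/3 · 0 = 0
P · R = 1/6 · 1/2 = 1/6
¬Q = ¬1/6 = 5/6
P · ¬Q = 1/6 · 5/6 = 1/6
(P · R) ⇒ (P · ¬Q) = 1/6 ⇒ 1/6 = 1
P ⇔ Q = 1/6 ⇔ 1/6 = 1
¬R = ¬1/2 = 1/2
(P ⇔ Q) · ¬R = 1 · 1/2 = 1/2
((P · R) ⇒ (P · ¬Q)) · ((P ⇔ Q) · ¬R) = 1 · 1/2 = 1/2
¬(((P · R) ⇒ (P · ¬Q)) · ((P ⇔ Q) · ¬R)) = ¬1/2 = 1/2
((¬¬¬P ⇔ (((Q ⇔ (R ⇔ R)) ⇔ (R ⇔ R)) ⇔ (¬Q ⇒ (Q ⇒ P)))) · ¬(((P ⇔ P) · ((Q ⇒ R) ⇒ P)) ⇒ ¬((R · Q) · (P · Q)))) · ¬(((P · R) ⇒ (P · ¬Q)) · ((P ⇔ Q) · ¬R)) = 0 · 1/2 = 0

0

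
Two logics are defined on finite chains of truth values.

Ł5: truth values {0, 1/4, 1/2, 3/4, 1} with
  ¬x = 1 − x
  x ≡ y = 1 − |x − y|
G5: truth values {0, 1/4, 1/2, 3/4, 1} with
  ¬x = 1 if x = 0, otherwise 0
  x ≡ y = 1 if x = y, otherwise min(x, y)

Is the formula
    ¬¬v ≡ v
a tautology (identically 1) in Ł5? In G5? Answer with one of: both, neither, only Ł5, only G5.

only Ł5

In Ł5: every assignment gives 1 — tautology.
In G5: at v = 1/4 the value is 1/4 — not a tautology.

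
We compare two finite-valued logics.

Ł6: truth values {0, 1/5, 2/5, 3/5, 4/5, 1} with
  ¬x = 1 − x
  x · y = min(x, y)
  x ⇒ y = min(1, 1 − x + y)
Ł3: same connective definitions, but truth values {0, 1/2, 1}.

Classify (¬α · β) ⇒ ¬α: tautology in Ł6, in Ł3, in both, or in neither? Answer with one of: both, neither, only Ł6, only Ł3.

both

In Ł6: every assignment gives 1 — tautology.
In Ł3: every assignment gives 1 — tautology.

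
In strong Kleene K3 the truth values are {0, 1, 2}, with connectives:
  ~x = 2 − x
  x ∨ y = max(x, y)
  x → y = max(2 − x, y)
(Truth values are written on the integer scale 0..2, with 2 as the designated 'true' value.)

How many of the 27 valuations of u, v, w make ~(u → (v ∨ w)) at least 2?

value 2: 1 assignment (counts)
value 1: 7 assignments
value 0: 19 assignments
So 1 of the 27 assignments meets the threshold.

1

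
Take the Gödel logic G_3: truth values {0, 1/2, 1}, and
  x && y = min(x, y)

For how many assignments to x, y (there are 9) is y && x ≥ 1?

1

x = 0, y = 0 ↦ 0  <
x = 0, y = 1/2 ↦ 0  <
x = 0, y = 1 ↦ 0  <
x = 1/2, y = 0 ↦ 0  <
x = 1/2, y = 1/2 ↦ 1/2  <
x = 1/2, y = 1 ↦ 1/2  <
x = 1, y = 0 ↦ 0  <
x = 1, y = 1/2 ↦ 1/2  <
x = 1, y = 1 ↦ 1  ≥
So 1 of the 9 assignments meets the threshold.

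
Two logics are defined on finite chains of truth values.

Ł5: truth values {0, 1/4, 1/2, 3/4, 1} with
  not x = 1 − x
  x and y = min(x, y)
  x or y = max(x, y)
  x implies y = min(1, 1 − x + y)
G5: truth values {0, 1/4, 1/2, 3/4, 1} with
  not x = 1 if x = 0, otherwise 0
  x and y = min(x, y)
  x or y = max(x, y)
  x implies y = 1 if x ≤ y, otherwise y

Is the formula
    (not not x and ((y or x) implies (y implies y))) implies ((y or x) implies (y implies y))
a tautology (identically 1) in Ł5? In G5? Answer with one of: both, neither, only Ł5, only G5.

both

In Ł5: every assignment gives 1 — tautology.
In G5: every assignment gives 1 — tautology.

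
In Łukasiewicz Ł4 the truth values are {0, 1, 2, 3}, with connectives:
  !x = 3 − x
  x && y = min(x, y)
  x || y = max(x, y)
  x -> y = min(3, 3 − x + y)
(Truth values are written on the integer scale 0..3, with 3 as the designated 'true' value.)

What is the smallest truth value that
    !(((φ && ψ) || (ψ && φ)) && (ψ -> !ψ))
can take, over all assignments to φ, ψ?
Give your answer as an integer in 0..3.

Take φ = 2, ψ = 2:
φ && ψ = 2 && 2 = 2
ψ && φ = 2 && 2 = 2
(φ && ψ) || (ψ && φ) = 2 || 2 = 2
!ψ = !2 = 1
ψ -> !ψ = 2 -> 1 = 2
((φ && ψ) || (ψ && φ)) && (ψ -> !ψ) = 2 && 2 = 2
!(((φ && ψ) || (ψ && φ)) && (ψ -> !ψ)) = !2 = 1
No assignment yields a value below 1, so this is the minimum.

1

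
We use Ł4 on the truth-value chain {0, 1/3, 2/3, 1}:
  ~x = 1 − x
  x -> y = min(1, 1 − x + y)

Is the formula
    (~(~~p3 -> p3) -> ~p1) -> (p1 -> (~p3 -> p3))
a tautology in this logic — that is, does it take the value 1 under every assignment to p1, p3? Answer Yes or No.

No

Counterexample: take p1 = 1/3, p3 = 0.
~p3 = ~0 = 1
~~p3 = ~1 = 0
~~p3 -> p3 = 0 -> 0 = 1
~(~~p3 -> p3) = ~1 = 0
~p1 = ~1/3 = 2/3
~(~~p3 -> p3) -> ~p1 = 0 -> 2/3 = 1
~p3 = ~0 = 1
~p3 -> p3 = 1 -> 0 = 0
p1 -> (~p3 -> p3) = 1/3 -> 0 = 2/3
(~(~~p3 -> p3) -> ~p1) -> (p1 -> (~p3 -> p3)) = 1 -> 2/3 = 2/3
This gives 2/3 ≠ 1.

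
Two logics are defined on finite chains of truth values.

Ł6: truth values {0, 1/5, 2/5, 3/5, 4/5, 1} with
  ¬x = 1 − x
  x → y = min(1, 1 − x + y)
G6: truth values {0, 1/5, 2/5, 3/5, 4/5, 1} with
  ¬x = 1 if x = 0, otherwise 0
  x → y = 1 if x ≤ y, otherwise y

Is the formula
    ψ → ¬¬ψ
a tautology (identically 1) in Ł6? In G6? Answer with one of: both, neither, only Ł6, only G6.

both

In Ł6: every assignment gives 1 — tautology.
In G6: every assignment gives 1 — tautology.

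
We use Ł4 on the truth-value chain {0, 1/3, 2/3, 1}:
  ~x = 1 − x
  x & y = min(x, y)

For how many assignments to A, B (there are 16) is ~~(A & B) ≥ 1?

1

A = 0, B = 0 ↦ 0  <
A = 0, B = 1/3 ↦ 0  <
A = 0, B = 2/3 ↦ 0  <
A = 0, B = 1 ↦ 0  <
A = 1/3, B = 0 ↦ 0  <
A = 1/3, B = 1/3 ↦ 1/3  <
A = 1/3, B = 2/3 ↦ 1/3  <
A = 1/3, B = 1 ↦ 1/3  <
A = 2/3, B = 0 ↦ 0  <
A = 2/3, B = 1/3 ↦ 1/3  <
A = 2/3, B = 2/3 ↦ 2/3  <
A = 2/3, B = 1 ↦ 2/3  <
A = 1, B = 0 ↦ 0  <
A = 1, B = 1/3 ↦ 1/3  <
A = 1, B = 2/3 ↦ 2/3  <
A = 1, B = 1 ↦ 1  ≥
So 1 of the 16 assignments meets the threshold.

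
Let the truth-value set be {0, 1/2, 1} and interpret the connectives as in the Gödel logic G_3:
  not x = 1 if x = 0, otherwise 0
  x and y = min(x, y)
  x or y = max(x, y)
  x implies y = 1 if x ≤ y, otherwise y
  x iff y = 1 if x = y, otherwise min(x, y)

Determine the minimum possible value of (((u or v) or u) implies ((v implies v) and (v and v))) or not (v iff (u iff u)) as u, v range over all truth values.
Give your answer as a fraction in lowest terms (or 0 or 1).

1/2

Take u = 1, v = 1/2:
u or v = 1 or 1/2 = 1
(u or v) or u = 1 or 1 = 1
v implies v = 1/2 implies 1/2 = 1
v and v = 1/2 and 1/2 = 1/2
(v implies v) and (v and v) = 1 and 1/2 = 1/2
((u or v) or u) implies ((v implies v) and (v and v)) = 1 implies 1/2 = 1/2
u iff u = 1 iff 1 = 1
v iff (u iff u) = 1/2 iff 1 = 1/2
not (v iff (u iff u)) = not 1/2 = 0
(((u or v) or u) implies ((v implies v) and (v and v))) or not (v iff (u iff u)) = 1/2 or 0 = 1/2
No assignment yields a value below 1/2, so this is the minimum.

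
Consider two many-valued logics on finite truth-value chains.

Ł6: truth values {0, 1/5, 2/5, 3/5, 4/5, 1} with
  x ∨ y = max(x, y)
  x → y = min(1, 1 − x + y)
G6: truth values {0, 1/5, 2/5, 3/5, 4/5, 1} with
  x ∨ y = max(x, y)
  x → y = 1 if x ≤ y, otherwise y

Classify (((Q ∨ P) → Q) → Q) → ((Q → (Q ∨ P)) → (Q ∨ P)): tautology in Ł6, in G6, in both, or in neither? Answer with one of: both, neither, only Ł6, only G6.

only Ł6

In Ł6: every assignment gives 1 — tautology.
In G6: at P = 1/5, Q = 0 the value is 1/5 — not a tautology.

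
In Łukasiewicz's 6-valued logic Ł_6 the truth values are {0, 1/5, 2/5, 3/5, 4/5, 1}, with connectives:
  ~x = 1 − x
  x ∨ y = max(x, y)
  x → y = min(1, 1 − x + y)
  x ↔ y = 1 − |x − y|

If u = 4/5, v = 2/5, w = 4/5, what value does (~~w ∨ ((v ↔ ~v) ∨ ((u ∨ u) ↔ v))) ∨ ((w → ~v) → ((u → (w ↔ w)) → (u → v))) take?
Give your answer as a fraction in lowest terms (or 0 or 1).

4/5

~w = ~4/5 = 1/5
~~w = ~1/5 = 4/5
~v = ~2/5 = 3/5
v ↔ ~v = 2/5 ↔ 3/5 = 4/5
u ∨ u = 4/5 ∨ 4/5 = 4/5
(u ∨ u) ↔ v = 4/5 ↔ 2/5 = 3/5
(v ↔ ~v) ∨ ((u ∨ u) ↔ v) = 4/5 ∨ 3/5 = 4/5
~~w ∨ ((v ↔ ~v) ∨ ((u ∨ u) ↔ v)) = 4/5 ∨ 4/5 = 4/5
~v = ~2/5 = 3/5
w → ~v = 4/5 → 3/5 = 4/5
w ↔ w = 4/5 ↔ 4/5 = 1
u → (w ↔ w) = 4/5 → 1 = 1
u → v = 4/5 → 2/5 = 3/5
(u → (w ↔ w)) → (u → v) = 1 → 3/5 = 3/5
(w → ~v) → ((u → (w ↔ w)) → (u → v)) = 4/5 → 3/5 = 4/5
(~~w ∨ ((v ↔ ~v) ∨ ((u ∨ u) ↔ v))) ∨ ((w → ~v) → ((u → (w ↔ w)) → (u → v))) = 4/5 ∨ 4/5 = 4/5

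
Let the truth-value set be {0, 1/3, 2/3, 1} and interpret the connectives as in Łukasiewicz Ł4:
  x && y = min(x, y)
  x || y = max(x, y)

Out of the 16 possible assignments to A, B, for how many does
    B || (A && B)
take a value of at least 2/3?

A = 0, B = 0 ↦ 0  <
A = 0, B = 1/3 ↦ 1/3  <
A = 0, B = 2/3 ↦ 2/3  ≥
A = 0, B = 1 ↦ 1  ≥
A = 1/3, B = 0 ↦ 0  <
A = 1/3, B = 1/3 ↦ 1/3  <
A = 1/3, B = 2/3 ↦ 2/3  ≥
A = 1/3, B = 1 ↦ 1  ≥
A = 2/3, B = 0 ↦ 0  <
A = 2/3, B = 1/3 ↦ 1/3  <
A = 2/3, B = 2/3 ↦ 2/3  ≥
A = 2/3, B = 1 ↦ 1  ≥
A = 1, B = 0 ↦ 0  <
A = 1, B = 1/3 ↦ 1/3  <
A = 1, B = 2/3 ↦ 2/3  ≥
A = 1, B = 1 ↦ 1  ≥
So 8 of the 16 assignments meet the threshold.

8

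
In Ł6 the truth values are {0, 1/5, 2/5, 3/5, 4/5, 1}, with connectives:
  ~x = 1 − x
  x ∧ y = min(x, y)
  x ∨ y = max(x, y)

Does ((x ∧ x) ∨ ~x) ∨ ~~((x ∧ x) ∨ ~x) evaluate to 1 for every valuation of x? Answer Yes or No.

No

Counterexample: take x = 1/5.
x ∧ x = 1/5 ∧ 1/5 = 1/5
~x = ~1/5 = 4/5
(x ∧ x) ∨ ~x = 1/5 ∨ 4/5 = 4/5
~((x ∧ x) ∨ ~x) = ~4/5 = 1/5
~~((x ∧ x) ∨ ~x) = ~1/5 = 4/5
((x ∧ x) ∨ ~x) ∨ ~~((x ∧ x) ∨ ~x) = 4/5 ∨ 4/5 = 4/5
This gives 4/5 ≠ 1.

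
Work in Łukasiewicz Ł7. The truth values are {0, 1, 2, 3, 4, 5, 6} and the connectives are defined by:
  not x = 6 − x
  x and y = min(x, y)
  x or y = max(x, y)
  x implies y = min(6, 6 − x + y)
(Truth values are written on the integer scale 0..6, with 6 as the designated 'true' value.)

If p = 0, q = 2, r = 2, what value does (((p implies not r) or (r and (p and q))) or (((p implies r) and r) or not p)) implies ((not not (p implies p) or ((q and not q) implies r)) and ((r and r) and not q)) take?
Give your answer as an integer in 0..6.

2

not r = not 2 = 4
p implies not r = 0 implies 4 = 6
p and q = 0 and 2 = 0
r and (p and q) = 2 and 0 = 0
(p implies not r) or (r and (p and q)) = 6 or 0 = 6
p implies r = 0 implies 2 = 6
(p implies r) and r = 6 and 2 = 2
not p = not 0 = 6
((p implies r) and r) or not p = 2 or 6 = 6
((p implies not r) or (r and (p and q))) or (((p implies r) and r) or not p) = 6 or 6 = 6
p implies p = 0 implies 0 = 6
not (p implies p) = not 6 = 0
not not (p implies p) = not 0 = 6
not q = not 2 = 4
q and not q = 2 and 4 = 2
(q and not q) implies r = 2 implies 2 = 6
not not (p implies p) or ((q and not q) implies r) = 6 or 6 = 6
r and r = 2 and 2 = 2
not q = not 2 = 4
(r and r) and not q = 2 and 4 = 2
(not not (p implies p) or ((q and not q) implies r)) and ((r and r) and not q) = 6 and 2 = 2
(((p implies not r) or (r and (p and q))) or (((p implies r) and r) or not p)) implies ((not not (p implies p) or ((q and not q) implies r)) and ((r and r) and not q)) = 6 implies 2 = 2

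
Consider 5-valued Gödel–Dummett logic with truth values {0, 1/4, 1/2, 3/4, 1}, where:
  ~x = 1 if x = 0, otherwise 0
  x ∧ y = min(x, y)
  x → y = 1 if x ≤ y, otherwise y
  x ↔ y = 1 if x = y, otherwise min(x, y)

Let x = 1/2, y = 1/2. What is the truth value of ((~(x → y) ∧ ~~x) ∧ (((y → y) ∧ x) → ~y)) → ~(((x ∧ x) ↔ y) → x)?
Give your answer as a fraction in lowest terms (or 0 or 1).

1

x → y = 1/2 → 1/2 = 1
~(x → y) = ~1 = 0
~x = ~1/2 = 0
~~x = ~0 = 1
~(x → y) ∧ ~~x = 0 ∧ 1 = 0
y → y = 1/2 → 1/2 = 1
(y → y) ∧ x = 1 ∧ 1/2 = 1/2
~y = ~1/2 = 0
((y → y) ∧ x) → ~y = 1/2 → 0 = 0
(~(x → y) ∧ ~~x) ∧ (((y → y) ∧ x) → ~y) = 0 ∧ 0 = 0
x ∧ x = 1/2 ∧ 1/2 = 1/2
(x ∧ x) ↔ y = 1/2 ↔ 1/2 = 1
((x ∧ x) ↔ y) → x = 1 → 1/2 = 1/2
~(((x ∧ x) ↔ y) → x) = ~1/2 = 0
((~(x → y) ∧ ~~x) ∧ (((y → y) ∧ x) → ~y)) → ~(((x ∧ x) ↔ y) → x) = 0 → 0 = 1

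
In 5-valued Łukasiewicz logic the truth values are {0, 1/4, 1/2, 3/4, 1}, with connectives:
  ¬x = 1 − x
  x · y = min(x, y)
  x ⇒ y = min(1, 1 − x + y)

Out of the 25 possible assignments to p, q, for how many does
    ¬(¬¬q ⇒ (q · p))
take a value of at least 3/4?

3

value 1: 1 assignment (counts)
value 3/4: 2 assignments (counts)
value 1/2: 3 assignments
value 1/4: 4 assignments
value 0: 15 assignments
So 3 of the 25 assignments meet the threshold.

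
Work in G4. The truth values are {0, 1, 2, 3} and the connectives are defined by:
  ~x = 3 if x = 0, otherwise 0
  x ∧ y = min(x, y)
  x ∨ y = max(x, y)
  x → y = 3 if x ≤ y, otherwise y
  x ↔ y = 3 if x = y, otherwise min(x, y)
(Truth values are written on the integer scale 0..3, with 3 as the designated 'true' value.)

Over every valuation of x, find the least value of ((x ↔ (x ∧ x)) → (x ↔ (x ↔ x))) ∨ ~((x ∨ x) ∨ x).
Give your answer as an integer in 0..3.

1

Take x = 1:
x ∧ x = 1 ∧ 1 = 1
x ↔ (x ∧ x) = 1 ↔ 1 = 3
x ↔ x = 1 ↔ 1 = 3
x ↔ (x ↔ x) = 1 ↔ 3 = 1
(x ↔ (x ∧ x)) → (x ↔ (x ↔ x)) = 3 → 1 = 1
x ∨ x = 1 ∨ 1 = 1
(x ∨ x) ∨ x = 1 ∨ 1 = 1
~((x ∨ x) ∨ x) = ~1 = 0
((x ↔ (x ∧ x)) → (x ↔ (x ↔ x))) ∨ ~((x ∨ x) ∨ x) = 1 ∨ 0 = 1
No assignment yields a value below 1, so this is the minimum.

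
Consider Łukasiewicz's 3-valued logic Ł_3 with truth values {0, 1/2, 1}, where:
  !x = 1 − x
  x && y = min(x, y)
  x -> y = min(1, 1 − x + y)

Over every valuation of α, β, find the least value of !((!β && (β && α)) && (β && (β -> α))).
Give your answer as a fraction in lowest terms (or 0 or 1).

1/2

Take α = 1/2, β = 1/2:
!β = !1/2 = 1/2
β && α = 1/2 && 1/2 = 1/2
!β && (β && α) = 1/2 && 1/2 = 1/2
β -> α = 1/2 -> 1/2 = 1
β && (β -> α) = 1/2 && 1 = 1/2
(!β && (β && α)) && (β && (β -> α)) = 1/2 && 1/2 = 1/2
!((!β && (β && α)) && (β && (β -> α))) = !1/2 = 1/2
No assignment yields a value below 1/2, so this is the minimum.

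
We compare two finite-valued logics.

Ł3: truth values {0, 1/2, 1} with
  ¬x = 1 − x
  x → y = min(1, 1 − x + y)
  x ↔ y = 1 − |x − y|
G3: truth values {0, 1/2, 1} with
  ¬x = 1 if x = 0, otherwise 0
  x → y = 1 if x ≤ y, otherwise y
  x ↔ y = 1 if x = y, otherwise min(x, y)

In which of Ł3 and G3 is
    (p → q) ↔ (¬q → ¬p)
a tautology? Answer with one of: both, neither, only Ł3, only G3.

only Ł3

In Ł3: every assignment gives 1 — tautology.
In G3: at p = 1, q = 1/2 the value is 1/2 — not a tautology.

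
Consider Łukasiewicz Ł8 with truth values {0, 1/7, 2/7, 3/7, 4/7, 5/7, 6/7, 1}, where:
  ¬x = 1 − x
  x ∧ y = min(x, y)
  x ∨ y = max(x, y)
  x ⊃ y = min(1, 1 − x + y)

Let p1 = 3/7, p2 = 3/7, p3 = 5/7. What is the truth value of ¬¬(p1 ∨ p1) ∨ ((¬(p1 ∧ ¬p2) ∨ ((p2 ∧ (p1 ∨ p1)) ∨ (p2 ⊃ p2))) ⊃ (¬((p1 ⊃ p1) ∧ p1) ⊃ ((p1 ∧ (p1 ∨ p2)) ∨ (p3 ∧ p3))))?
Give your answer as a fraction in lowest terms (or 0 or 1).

1

p1 ∨ p1 = 3/7 ∨ 3/7 = 3/7
¬(p1 ∨ p1) = ¬3/7 = 4/7
¬¬(p1 ∨ p1) = ¬4/7 = 3/7
¬p2 = ¬3/7 = 4/7
p1 ∧ ¬p2 = 3/7 ∧ 4/7 = 3/7
¬(p1 ∧ ¬p2) = ¬3/7 = 4/7
p1 ∨ p1 = 3/7 ∨ 3/7 = 3/7
p2 ∧ (p1 ∨ p1) = 3/7 ∧ 3/7 = 3/7
p2 ⊃ p2 = 3/7 ⊃ 3/7 = 1
(p2 ∧ (p1 ∨ p1)) ∨ (p2 ⊃ p2) = 3/7 ∨ 1 = 1
¬(p1 ∧ ¬p2) ∨ ((p2 ∧ (p1 ∨ p1)) ∨ (p2 ⊃ p2)) = 4/7 ∨ 1 = 1
p1 ⊃ p1 = 3/7 ⊃ 3/7 = 1
(p1 ⊃ p1) ∧ p1 = 1 ∧ 3/7 = 3/7
¬((p1 ⊃ p1) ∧ p1) = ¬3/7 = 4/7
p1 ∨ p2 = 3/7 ∨ 3/7 = 3/7
p1 ∧ (p1 ∨ p2) = 3/7 ∧ 3/7 = 3/7
p3 ∧ p3 = 5/7 ∧ 5/7 = 5/7
(p1 ∧ (p1 ∨ p2)) ∨ (p3 ∧ p3) = 3/7 ∨ 5/7 = 5/7
¬((p1 ⊃ p1) ∧ p1) ⊃ ((p1 ∧ (p1 ∨ p2)) ∨ (p3 ∧ p3)) = 4/7 ⊃ 5/7 = 1
(¬(p1 ∧ ¬p2) ∨ ((p2 ∧ (p1 ∨ p1)) ∨ (p2 ⊃ p2))) ⊃ (¬((p1 ⊃ p1) ∧ p1) ⊃ ((p1 ∧ (p1 ∨ p2)) ∨ (p3 ∧ p3))) = 1 ⊃ 1 = 1
¬¬(p1 ∨ p1) ∨ ((¬(p1 ∧ ¬p2) ∨ ((p2 ∧ (p1 ∨ p1)) ∨ (p2 ⊃ p2))) ⊃ (¬((p1 ⊃ p1) ∧ p1) ⊃ ((p1 ∧ (p1 ∨ p2)) ∨ (p3 ∧ p3)))) = 3/7 ∨ 1 = 1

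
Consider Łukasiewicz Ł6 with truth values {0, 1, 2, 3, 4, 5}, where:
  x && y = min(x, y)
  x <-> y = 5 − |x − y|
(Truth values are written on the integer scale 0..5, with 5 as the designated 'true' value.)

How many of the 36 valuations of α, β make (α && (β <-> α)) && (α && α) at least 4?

value 5: 1 assignment (counts)
value 4: 4 assignments (counts)
value 3: 7 assignments
value 2: 9 assignments
value 1: 8 assignments
value 0: 7 assignments
So 5 of the 36 assignments meet the threshold.

5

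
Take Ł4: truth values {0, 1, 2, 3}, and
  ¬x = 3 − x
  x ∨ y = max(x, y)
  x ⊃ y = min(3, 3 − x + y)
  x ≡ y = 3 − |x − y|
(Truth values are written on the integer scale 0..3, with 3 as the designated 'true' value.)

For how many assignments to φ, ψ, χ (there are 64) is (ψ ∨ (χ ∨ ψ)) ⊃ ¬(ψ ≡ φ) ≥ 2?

43

value 3: 24 assignments (counts)
value 2: 19 assignments (counts)
value 1: 14 assignments
value 0: 7 assignments
So 43 of the 64 assignments meet the threshold.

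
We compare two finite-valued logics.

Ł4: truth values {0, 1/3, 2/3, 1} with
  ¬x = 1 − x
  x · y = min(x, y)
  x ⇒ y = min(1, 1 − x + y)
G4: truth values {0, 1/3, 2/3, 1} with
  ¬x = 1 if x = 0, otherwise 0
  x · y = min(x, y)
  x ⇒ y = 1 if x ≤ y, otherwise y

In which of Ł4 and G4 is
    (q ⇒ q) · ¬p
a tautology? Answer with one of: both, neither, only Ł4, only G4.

In Ł4: at p = 1/3, q = 0 the value is 2/3 — not a tautology.
In G4: at p = 1/3, q = 0 the value is 0 — not a tautology.

neither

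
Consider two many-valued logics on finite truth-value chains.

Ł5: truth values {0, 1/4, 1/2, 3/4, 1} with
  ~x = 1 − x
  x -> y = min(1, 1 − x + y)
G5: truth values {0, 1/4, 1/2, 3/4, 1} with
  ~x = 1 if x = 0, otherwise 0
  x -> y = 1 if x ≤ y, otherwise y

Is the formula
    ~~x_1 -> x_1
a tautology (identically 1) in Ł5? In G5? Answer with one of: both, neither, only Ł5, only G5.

In Ł5: every assignment gives 1 — tautology.
In G5: at x_1 = 1/4 the value is 1/4 — not a tautology.

only Ł5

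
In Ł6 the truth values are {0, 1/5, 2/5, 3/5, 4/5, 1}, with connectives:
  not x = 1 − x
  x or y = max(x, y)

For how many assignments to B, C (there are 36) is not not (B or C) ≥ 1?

11

value 1: 11 assignments (counts)
value 4/5: 9 assignments
value 3/5: 7 assignments
value 2/5: 5 assignments
value 1/5: 3 assignments
value 0: 1 assignment
So 11 of the 36 assignments meet the threshold.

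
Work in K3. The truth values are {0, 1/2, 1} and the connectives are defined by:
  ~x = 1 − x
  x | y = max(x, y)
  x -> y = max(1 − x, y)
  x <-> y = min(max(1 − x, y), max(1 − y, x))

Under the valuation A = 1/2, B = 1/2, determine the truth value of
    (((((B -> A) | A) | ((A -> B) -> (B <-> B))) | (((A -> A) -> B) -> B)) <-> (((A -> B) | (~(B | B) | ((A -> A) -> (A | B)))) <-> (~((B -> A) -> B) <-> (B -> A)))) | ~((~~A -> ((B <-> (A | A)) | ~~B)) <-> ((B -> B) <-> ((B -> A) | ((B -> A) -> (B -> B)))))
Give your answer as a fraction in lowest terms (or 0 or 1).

B -> A = 1/2 -> 1/2 = 1/2
(B -> A) | A = 1/2 | 1/2 = 1/2
A -> B = 1/2 -> 1/2 = 1/2
B <-> B = 1/2 <-> 1/2 = 1/2
(A -> B) -> (B <-> B) = 1/2 -> 1/2 = 1/2
((B -> A) | A) | ((A -> B) -> (B <-> B)) = 1/2 | 1/2 = 1/2
A -> A = 1/2 -> 1/2 = 1/2
(A -> A) -> B = 1/2 -> 1/2 = 1/2
((A -> A) -> B) -> B = 1/2 -> 1/2 = 1/2
(((B -> A) | A) | ((A -> B) -> (B <-> B))) | (((A -> A) -> B) -> B) = 1/2 | 1/2 = 1/2
A -> B = 1/2 -> 1/2 = 1/2
B | B = 1/2 | 1/2 = 1/2
~(B | B) = ~1/2 = 1/2
A -> A = 1/2 -> 1/2 = 1/2
A | B = 1/2 | 1/2 = 1/2
(A -> A) -> (A | B) = 1/2 -> 1/2 = 1/2
~(B | B) | ((A -> A) -> (A | B)) = 1/2 | 1/2 = 1/2
(A -> B) | (~(B | B) | ((A -> A) -> (A | B))) = 1/2 | 1/2 = 1/2
B -> A = 1/2 -> 1/2 = 1/2
(B -> A) -> B = 1/2 -> 1/2 = 1/2
~((B -> A) -> B) = ~1/2 = 1/2
B -> A = 1/2 -> 1/2 = 1/2
~((B -> A) -> B) <-> (B -> A) = 1/2 <-> 1/2 = 1/2
((A -> B) | (~(B | B) | ((A -> A) -> (A | B)))) <-> (~((B -> A) -> B) <-> (B -> A)) = 1/2 <-> 1/2 = 1/2
((((B -> A) | A) | ((A -> B) -> (B <-> B))) | (((A -> A) -> B) -> B)) <-> (((A -> B) | (~(B | B) | ((A -> A) -> (A | B)))) <-> (~((B -> A) -> B) <-> (B -> A))) = 1/2 <-> 1/2 = 1/2
~A = ~1/2 = 1/2
~~A = ~1/2 = 1/2
A | A = 1/2 | 1/2 = 1/2
B <-> (A | A) = 1/2 <-> 1/2 = 1/2
~B = ~1/2 = 1/2
~~B = ~1/2 = 1/2
(B <-> (A | A)) | ~~B = 1/2 | 1/2 = 1/2
~~A -> ((B <-> (A | A)) | ~~B) = 1/2 -> 1/2 = 1/2
B -> B = 1/2 -> 1/2 = 1/2
B -> A = 1/2 -> 1/2 = 1/2
B -> A = 1/2 -> 1/2 = 1/2
B -> B = 1/2 -> 1/2 = 1/2
(B -> A) -> (B -> B) = 1/2 -> 1/2 = 1/2
(B -> A) | ((B -> A) -> (B -> B)) = 1/2 | 1/2 = 1/2
(B -> B) <-> ((B -> A) | ((B -> A) -> (B -> B))) = 1/2 <-> 1/2 = 1/2
(~~A -> ((B <-> (A | A)) | ~~B)) <-> ((B -> B) <-> ((B -> A) | ((B -> A) -> (B -> B)))) = 1/2 <-> 1/2 = 1/2
~((~~A -> ((B <-> (A | A)) | ~~B)) <-> ((B -> B) <-> ((B -> A) | ((B -> A) -> (B -> B))))) = ~1/2 = 1/2
(((((B -> A) | A) | ((A -> B) -> (B <-> B))) | (((A -> A) -> B) -> B)) <-> (((A -> B) | (~(B | B) | ((A -> A) -> (A | B)))) <-> (~((B -> A) -> B) <-> (B -> A)))) | ~((~~A -> ((B <-> (A | A)) | ~~B)) <-> ((B -> B) <-> ((B -> A) | ((B -> A) -> (B -> B))))) = 1/2 | 1/2 = 1/2

1/2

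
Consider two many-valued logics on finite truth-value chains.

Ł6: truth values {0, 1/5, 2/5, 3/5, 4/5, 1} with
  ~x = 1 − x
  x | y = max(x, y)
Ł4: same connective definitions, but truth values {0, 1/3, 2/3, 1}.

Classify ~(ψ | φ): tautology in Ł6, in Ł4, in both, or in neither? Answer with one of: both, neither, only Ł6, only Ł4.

In Ł6: at φ = 0, ψ = 1/5 the value is 4/5 — not a tautology.
In Ł4: at φ = 0, ψ = 1/3 the value is 2/3 — not a tautology.

neither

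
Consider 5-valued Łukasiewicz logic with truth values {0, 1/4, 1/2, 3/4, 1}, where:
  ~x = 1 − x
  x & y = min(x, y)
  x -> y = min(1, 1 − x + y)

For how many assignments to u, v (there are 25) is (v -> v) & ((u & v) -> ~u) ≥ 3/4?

20

value 1: 18 assignments (counts)
value 3/4: 2 assignments (counts)
value 1/2: 3 assignments
value 1/4: 1 assignment
value 0: 1 assignment
So 20 of the 25 assignments meet the threshold.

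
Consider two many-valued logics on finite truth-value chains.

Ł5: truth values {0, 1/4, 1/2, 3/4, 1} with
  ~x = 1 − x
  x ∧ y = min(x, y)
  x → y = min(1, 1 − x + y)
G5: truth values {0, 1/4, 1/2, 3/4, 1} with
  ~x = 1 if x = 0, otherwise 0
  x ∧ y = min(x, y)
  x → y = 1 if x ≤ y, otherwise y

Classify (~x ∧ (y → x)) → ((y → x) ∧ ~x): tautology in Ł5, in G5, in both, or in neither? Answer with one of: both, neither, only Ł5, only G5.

In Ł5: every assignment gives 1 — tautology.
In G5: every assignment gives 1 — tautology.

both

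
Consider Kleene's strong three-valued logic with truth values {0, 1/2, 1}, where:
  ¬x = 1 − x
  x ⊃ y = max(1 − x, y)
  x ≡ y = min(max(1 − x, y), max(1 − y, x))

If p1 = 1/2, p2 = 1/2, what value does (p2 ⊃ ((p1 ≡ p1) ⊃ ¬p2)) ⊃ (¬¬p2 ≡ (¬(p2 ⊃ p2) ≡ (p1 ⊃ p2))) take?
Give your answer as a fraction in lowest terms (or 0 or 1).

p1 ≡ p1 = 1/2 ≡ 1/2 = 1/2
¬p2 = ¬1/2 = 1/2
(p1 ≡ p1) ⊃ ¬p2 = 1/2 ⊃ 1/2 = 1/2
p2 ⊃ ((p1 ≡ p1) ⊃ ¬p2) = 1/2 ⊃ 1/2 = 1/2
¬p2 = ¬1/2 = 1/2
¬¬p2 = ¬1/2 = 1/2
p2 ⊃ p2 = 1/2 ⊃ 1/2 = 1/2
¬(p2 ⊃ p2) = ¬1/2 = 1/2
p1 ⊃ p2 = 1/2 ⊃ 1/2 = 1/2
¬(p2 ⊃ p2) ≡ (p1 ⊃ p2) = 1/2 ≡ 1/2 = 1/2
¬¬p2 ≡ (¬(p2 ⊃ p2) ≡ (p1 ⊃ p2)) = 1/2 ≡ 1/2 = 1/2
(p2 ⊃ ((p1 ≡ p1) ⊃ ¬p2)) ⊃ (¬¬p2 ≡ (¬(p2 ⊃ p2) ≡ (p1 ⊃ p2))) = 1/2 ⊃ 1/2 = 1/2

1/2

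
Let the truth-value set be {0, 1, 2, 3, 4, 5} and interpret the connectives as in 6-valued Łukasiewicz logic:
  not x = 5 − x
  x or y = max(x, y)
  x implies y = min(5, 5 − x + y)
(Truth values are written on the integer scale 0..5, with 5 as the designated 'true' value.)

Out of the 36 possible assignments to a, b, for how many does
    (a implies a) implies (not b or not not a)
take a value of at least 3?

value 5: 11 assignments (counts)
value 4: 9 assignments (counts)
value 3: 7 assignments (counts)
value 2: 5 assignments
value 1: 3 assignments
value 0: 1 assignment
So 27 of the 36 assignments meet the threshold.

27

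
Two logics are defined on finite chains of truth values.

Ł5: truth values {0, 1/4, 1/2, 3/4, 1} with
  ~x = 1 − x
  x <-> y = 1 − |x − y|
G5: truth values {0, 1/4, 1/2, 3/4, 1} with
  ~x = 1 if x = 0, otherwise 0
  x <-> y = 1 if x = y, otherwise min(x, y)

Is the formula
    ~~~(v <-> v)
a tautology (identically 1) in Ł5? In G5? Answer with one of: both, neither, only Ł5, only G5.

In Ł5: at v = 0 the value is 0 — not a tautology.
In G5: at v = 0 the value is 0 — not a tautology.

neither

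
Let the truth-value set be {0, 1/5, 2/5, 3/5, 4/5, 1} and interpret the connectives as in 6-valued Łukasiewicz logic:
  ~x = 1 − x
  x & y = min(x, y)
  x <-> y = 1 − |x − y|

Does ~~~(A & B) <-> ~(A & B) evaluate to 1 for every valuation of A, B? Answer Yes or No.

Yes

At A = 0, B = 1/5, for instance:
A & B = 0 & 1/5 = 0
~(A & B) = ~0 = 1
~~(A & B) = ~1 = 0
~~~(A & B) = ~0 = 1
~~~(A & B) <-> ~(A & B) = 1 <-> 1 = 1
and checking the remaining 35 assignments likewise gives ≥ 1 in every case.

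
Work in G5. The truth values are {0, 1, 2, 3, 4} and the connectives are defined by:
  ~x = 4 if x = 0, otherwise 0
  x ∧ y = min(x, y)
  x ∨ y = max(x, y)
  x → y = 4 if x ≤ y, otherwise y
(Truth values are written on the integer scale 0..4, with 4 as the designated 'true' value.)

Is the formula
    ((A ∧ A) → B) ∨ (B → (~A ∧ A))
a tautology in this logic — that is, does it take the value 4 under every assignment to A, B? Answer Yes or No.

No

Counterexample: take A = 2, B = 1.
A ∧ A = 2 ∧ 2 = 2
(A ∧ A) → B = 2 → 1 = 1
~A = ~2 = 0
~A ∧ A = 0 ∧ 2 = 0
B → (~A ∧ A) = 1 → 0 = 0
((A ∧ A) → B) ∨ (B → (~A ∧ A)) = 1 ∨ 0 = 1
This gives 1 ≠ 4.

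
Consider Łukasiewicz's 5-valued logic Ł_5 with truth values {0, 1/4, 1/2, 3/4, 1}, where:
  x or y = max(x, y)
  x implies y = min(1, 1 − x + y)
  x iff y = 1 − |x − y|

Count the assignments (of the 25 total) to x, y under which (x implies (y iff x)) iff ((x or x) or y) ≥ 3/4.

value 1: 6 assignments (counts)
value 3/4: 7 assignments (counts)
value 1/2: 6 assignments
value 1/4: 4 assignments
value 0: 2 assignments
So 13 of the 25 assignments meet the threshold.

13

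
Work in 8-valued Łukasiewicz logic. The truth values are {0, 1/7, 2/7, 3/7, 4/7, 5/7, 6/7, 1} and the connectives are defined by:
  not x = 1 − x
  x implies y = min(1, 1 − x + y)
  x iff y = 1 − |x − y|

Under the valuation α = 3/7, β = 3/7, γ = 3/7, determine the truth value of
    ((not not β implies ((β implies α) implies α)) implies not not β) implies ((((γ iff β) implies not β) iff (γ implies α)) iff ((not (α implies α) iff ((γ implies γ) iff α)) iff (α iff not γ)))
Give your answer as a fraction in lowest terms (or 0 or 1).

not β = not 3/7 = 4/7
not not β = not 4/7 = 3/7
β implies α = 3/7 implies 3/7 = 1
(β implies α) implies α = 1 implies 3/7 = 3/7
not not β implies ((β implies α) implies α) = 3/7 implies 3/7 = 1
not β = not 3/7 = 4/7
not not β = not 4/7 = 3/7
(not not β implies ((β implies α) implies α)) implies not not β = 1 implies 3/7 = 3/7
γ iff β = 3/7 iff 3/7 = 1
not β = not 3/7 = 4/7
(γ iff β) implies not β = 1 implies 4/7 = 4/7
γ implies α = 3/7 implies 3/7 = 1
((γ iff β) implies not β) iff (γ implies α) = 4/7 iff 1 = 4/7
α implies α = 3/7 implies 3/7 = 1
not (α implies α) = not 1 = 0
γ implies γ = 3/7 implies 3/7 = 1
(γ implies γ) iff α = 1 iff 3/7 = 3/7
not (α implies α) iff ((γ implies γ) iff α) = 0 iff 3/7 = 4/7
not γ = not 3/7 = 4/7
α iff not γ = 3/7 iff 4/7 = 6/7
(not (α implies α) iff ((γ implies γ) iff α)) iff (α iff not γ) = 4/7 iff 6/7 = 5/7
(((γ iff β) implies not β) iff (γ implies α)) iff ((not (α implies α) iff ((γ implies γ) iff α)) iff (α iff not γ)) = 4/7 iff 5/7 = 6/7
((not not β implies ((β implies α) implies α)) implies not not β) implies ((((γ iff β) implies not β) iff (γ implies α)) iff ((not (α implies α) iff ((γ implies γ) iff α)) iff (α iff not γ))) = 3/7 implies 6/7 = 1

1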